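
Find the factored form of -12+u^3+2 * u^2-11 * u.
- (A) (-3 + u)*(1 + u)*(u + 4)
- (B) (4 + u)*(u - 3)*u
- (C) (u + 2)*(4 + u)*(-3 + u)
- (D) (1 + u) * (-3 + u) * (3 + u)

We need to factor -12+u^3+2 * u^2-11 * u.
The factored form is (-3 + u)*(1 + u)*(u + 4).
A) (-3 + u)*(1 + u)*(u + 4)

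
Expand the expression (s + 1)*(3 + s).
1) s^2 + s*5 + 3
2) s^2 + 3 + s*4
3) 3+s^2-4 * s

Expanding (s + 1)*(3 + s):
= s^2 + 3 + s*4
2) s^2 + 3 + s*4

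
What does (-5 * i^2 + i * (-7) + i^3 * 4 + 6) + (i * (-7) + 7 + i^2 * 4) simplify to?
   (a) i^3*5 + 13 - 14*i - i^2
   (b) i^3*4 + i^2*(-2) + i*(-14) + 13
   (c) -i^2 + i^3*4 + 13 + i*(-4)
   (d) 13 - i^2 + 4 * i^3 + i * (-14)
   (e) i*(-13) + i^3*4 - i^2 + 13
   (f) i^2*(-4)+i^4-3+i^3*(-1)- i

Adding the polynomials and combining like terms:
(-5*i^2 + i*(-7) + i^3*4 + 6) + (i*(-7) + 7 + i^2*4)
= 13 - i^2 + 4 * i^3 + i * (-14)
d) 13 - i^2 + 4 * i^3 + i * (-14)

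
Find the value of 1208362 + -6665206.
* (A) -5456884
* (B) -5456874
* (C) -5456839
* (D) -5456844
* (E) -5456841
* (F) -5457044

1208362 + -6665206 = -5456844
D) -5456844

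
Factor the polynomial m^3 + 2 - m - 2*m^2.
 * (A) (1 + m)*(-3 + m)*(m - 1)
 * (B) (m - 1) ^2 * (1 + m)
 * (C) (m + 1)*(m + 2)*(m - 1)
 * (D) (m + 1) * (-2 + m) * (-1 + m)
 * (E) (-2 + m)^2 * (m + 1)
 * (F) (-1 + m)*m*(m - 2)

We need to factor m^3 + 2 - m - 2*m^2.
The factored form is (m + 1) * (-2 + m) * (-1 + m).
D) (m + 1) * (-2 + m) * (-1 + m)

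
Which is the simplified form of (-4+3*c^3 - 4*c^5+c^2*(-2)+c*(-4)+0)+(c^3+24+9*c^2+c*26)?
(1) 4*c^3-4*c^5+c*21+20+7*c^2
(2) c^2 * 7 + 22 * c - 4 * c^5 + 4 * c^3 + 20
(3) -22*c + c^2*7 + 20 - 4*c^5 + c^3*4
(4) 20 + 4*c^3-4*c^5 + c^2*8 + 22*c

Adding the polynomials and combining like terms:
(-4 + 3*c^3 - 4*c^5 + c^2*(-2) + c*(-4) + 0) + (c^3 + 24 + 9*c^2 + c*26)
= c^2 * 7 + 22 * c - 4 * c^5 + 4 * c^3 + 20
2) c^2 * 7 + 22 * c - 4 * c^5 + 4 * c^3 + 20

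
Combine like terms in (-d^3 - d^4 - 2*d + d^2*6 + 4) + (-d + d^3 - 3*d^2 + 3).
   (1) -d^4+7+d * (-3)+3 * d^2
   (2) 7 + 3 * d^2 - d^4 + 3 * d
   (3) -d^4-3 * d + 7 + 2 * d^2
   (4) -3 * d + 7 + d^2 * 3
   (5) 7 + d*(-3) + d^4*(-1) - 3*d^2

Adding the polynomials and combining like terms:
(-d^3 - d^4 - 2*d + d^2*6 + 4) + (-d + d^3 - 3*d^2 + 3)
= -d^4+7+d * (-3)+3 * d^2
1) -d^4+7+d * (-3)+3 * d^2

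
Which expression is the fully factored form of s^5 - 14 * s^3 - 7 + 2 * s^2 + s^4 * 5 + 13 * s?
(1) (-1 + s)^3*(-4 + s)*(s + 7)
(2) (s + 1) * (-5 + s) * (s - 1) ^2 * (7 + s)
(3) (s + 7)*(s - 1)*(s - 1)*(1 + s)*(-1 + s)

We need to factor s^5 - 14 * s^3 - 7 + 2 * s^2 + s^4 * 5 + 13 * s.
The factored form is (s + 7)*(s - 1)*(s - 1)*(1 + s)*(-1 + s).
3) (s + 7)*(s - 1)*(s - 1)*(1 + s)*(-1 + s)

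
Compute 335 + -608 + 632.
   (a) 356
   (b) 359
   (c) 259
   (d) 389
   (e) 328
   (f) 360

First: 335 + -608 = -273
Then: -273 + 632 = 359
b) 359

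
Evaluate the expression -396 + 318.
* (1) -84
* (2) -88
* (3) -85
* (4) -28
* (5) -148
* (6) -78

-396 + 318 = -78
6) -78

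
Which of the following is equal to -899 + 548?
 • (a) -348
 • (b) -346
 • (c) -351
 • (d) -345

-899 + 548 = -351
c) -351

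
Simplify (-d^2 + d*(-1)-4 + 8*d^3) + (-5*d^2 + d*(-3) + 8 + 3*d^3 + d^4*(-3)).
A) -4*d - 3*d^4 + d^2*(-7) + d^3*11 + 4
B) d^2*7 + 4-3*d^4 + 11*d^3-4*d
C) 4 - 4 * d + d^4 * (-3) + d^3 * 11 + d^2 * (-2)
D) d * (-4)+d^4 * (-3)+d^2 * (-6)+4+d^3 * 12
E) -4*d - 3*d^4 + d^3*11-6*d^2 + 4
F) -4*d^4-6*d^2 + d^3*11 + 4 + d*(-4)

Adding the polynomials and combining like terms:
(-d^2 + d*(-1) - 4 + 8*d^3) + (-5*d^2 + d*(-3) + 8 + 3*d^3 + d^4*(-3))
= -4*d - 3*d^4 + d^3*11-6*d^2 + 4
E) -4*d - 3*d^4 + d^3*11-6*d^2 + 4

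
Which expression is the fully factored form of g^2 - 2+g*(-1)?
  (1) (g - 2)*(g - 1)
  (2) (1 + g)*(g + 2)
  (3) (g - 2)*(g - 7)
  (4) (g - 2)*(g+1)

We need to factor g^2 - 2+g*(-1).
The factored form is (g - 2)*(g+1).
4) (g - 2)*(g+1)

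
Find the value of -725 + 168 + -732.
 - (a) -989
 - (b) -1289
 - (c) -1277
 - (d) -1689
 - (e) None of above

First: -725 + 168 = -557
Then: -557 + -732 = -1289
b) -1289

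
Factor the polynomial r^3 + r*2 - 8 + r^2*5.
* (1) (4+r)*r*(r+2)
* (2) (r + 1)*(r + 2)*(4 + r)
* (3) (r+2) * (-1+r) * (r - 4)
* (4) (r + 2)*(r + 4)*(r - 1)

We need to factor r^3 + r*2 - 8 + r^2*5.
The factored form is (r + 2)*(r + 4)*(r - 1).
4) (r + 2)*(r + 4)*(r - 1)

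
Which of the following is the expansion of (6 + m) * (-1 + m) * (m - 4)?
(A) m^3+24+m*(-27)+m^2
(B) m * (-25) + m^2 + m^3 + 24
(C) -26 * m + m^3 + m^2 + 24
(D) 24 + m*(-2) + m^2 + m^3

Expanding (6 + m) * (-1 + m) * (m - 4):
= -26 * m + m^3 + m^2 + 24
C) -26 * m + m^3 + m^2 + 24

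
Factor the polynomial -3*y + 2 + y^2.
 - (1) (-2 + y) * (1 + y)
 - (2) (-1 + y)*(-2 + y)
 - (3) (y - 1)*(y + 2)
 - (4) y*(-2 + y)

We need to factor -3*y + 2 + y^2.
The factored form is (-1 + y)*(-2 + y).
2) (-1 + y)*(-2 + y)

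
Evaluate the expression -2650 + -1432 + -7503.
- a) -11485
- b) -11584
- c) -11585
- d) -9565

First: -2650 + -1432 = -4082
Then: -4082 + -7503 = -11585
c) -11585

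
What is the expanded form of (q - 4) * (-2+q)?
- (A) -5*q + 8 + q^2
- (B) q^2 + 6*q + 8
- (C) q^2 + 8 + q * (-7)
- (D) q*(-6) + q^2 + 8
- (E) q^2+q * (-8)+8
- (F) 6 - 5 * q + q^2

Expanding (q - 4) * (-2+q):
= q*(-6) + q^2 + 8
D) q*(-6) + q^2 + 8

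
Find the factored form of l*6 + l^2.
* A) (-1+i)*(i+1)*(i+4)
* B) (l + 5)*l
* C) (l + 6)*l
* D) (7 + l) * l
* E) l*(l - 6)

We need to factor l*6 + l^2.
The factored form is (l + 6)*l.
C) (l + 6)*l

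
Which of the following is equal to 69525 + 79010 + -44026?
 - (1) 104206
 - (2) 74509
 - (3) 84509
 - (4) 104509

First: 69525 + 79010 = 148535
Then: 148535 + -44026 = 104509
4) 104509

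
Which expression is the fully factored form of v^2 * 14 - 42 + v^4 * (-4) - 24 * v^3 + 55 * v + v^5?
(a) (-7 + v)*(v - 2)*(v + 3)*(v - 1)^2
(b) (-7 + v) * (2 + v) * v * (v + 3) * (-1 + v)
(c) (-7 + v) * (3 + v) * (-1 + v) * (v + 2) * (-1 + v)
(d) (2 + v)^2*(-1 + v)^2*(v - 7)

We need to factor v^2 * 14 - 42 + v^4 * (-4) - 24 * v^3 + 55 * v + v^5.
The factored form is (-7 + v) * (3 + v) * (-1 + v) * (v + 2) * (-1 + v).
c) (-7 + v) * (3 + v) * (-1 + v) * (v + 2) * (-1 + v)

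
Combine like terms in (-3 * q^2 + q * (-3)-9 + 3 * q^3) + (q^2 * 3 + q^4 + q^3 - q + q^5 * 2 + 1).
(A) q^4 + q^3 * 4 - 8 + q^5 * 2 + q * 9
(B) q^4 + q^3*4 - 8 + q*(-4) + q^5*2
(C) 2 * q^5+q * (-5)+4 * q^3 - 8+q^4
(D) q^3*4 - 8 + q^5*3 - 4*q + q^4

Adding the polynomials and combining like terms:
(-3*q^2 + q*(-3) - 9 + 3*q^3) + (q^2*3 + q^4 + q^3 - q + q^5*2 + 1)
= q^4 + q^3*4 - 8 + q*(-4) + q^5*2
B) q^4 + q^3*4 - 8 + q*(-4) + q^5*2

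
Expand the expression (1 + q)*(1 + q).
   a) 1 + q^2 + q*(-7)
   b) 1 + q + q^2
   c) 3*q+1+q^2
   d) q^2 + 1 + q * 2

Expanding (1 + q)*(1 + q):
= q^2 + 1 + q * 2
d) q^2 + 1 + q * 2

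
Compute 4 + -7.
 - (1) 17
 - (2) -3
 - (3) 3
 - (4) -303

4 + -7 = -3
2) -3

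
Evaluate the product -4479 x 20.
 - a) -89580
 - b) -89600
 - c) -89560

-4479 * 20 = -89580
a) -89580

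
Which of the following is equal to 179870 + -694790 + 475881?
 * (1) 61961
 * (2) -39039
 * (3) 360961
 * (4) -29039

First: 179870 + -694790 = -514920
Then: -514920 + 475881 = -39039
2) -39039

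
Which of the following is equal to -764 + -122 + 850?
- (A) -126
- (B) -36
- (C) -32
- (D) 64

First: -764 + -122 = -886
Then: -886 + 850 = -36
B) -36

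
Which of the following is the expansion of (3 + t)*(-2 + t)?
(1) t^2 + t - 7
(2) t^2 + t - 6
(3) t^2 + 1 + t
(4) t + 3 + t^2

Expanding (3 + t)*(-2 + t):
= t^2 + t - 6
2) t^2 + t - 6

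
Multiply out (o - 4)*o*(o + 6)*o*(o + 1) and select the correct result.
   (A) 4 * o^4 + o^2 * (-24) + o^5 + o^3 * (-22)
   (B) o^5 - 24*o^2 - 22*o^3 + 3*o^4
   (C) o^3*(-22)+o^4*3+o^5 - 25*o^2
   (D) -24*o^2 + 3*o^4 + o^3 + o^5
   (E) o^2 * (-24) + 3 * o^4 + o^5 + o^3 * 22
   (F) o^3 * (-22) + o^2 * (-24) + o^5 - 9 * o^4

Expanding (o - 4)*o*(o + 6)*o*(o + 1):
= o^5 - 24*o^2 - 22*o^3 + 3*o^4
B) o^5 - 24*o^2 - 22*o^3 + 3*o^4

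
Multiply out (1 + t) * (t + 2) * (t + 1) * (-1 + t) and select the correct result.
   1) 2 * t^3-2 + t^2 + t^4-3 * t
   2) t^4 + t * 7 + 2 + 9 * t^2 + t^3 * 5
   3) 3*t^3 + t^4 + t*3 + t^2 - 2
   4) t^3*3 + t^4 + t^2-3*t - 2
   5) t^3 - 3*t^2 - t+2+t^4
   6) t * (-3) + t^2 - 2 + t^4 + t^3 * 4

Expanding (1 + t) * (t + 2) * (t + 1) * (-1 + t):
= t^3*3 + t^4 + t^2-3*t - 2
4) t^3*3 + t^4 + t^2-3*t - 2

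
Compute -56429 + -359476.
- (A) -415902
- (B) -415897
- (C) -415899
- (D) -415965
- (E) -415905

-56429 + -359476 = -415905
E) -415905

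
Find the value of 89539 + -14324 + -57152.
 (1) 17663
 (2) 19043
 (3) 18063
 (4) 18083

First: 89539 + -14324 = 75215
Then: 75215 + -57152 = 18063
3) 18063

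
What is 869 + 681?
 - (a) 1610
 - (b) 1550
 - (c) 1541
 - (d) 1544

869 + 681 = 1550
b) 1550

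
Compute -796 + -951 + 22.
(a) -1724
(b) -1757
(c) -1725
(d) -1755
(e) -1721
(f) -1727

First: -796 + -951 = -1747
Then: -1747 + 22 = -1725
c) -1725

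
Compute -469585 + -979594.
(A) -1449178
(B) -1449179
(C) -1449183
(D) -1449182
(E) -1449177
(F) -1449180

-469585 + -979594 = -1449179
B) -1449179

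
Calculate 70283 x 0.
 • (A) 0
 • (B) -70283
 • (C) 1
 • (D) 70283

70283 * 0 = 0
A) 0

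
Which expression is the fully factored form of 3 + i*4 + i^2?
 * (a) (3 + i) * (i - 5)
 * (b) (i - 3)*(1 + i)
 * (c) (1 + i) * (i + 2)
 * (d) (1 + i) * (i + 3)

We need to factor 3 + i*4 + i^2.
The factored form is (1 + i) * (i + 3).
d) (1 + i) * (i + 3)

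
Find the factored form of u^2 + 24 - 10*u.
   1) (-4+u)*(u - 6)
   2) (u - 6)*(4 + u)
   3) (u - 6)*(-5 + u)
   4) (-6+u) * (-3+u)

We need to factor u^2 + 24 - 10*u.
The factored form is (-4+u)*(u - 6).
1) (-4+u)*(u - 6)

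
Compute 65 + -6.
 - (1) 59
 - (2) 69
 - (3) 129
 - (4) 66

65 + -6 = 59
1) 59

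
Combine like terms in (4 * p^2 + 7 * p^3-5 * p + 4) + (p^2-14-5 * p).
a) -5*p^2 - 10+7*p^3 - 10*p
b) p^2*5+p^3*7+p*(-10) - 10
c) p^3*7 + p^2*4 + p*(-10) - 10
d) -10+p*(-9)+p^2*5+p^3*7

Adding the polynomials and combining like terms:
(4*p^2 + 7*p^3 - 5*p + 4) + (p^2 - 14 - 5*p)
= p^2*5+p^3*7+p*(-10) - 10
b) p^2*5+p^3*7+p*(-10) - 10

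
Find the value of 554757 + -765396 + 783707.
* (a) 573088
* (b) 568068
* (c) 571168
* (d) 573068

First: 554757 + -765396 = -210639
Then: -210639 + 783707 = 573068
d) 573068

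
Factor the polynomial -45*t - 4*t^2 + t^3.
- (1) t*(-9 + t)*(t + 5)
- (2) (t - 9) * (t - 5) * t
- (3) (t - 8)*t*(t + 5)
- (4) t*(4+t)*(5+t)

We need to factor -45*t - 4*t^2 + t^3.
The factored form is t*(-9 + t)*(t + 5).
1) t*(-9 + t)*(t + 5)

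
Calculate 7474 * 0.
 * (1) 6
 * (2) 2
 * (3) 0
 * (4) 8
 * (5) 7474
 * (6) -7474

7474 * 0 = 0
3) 0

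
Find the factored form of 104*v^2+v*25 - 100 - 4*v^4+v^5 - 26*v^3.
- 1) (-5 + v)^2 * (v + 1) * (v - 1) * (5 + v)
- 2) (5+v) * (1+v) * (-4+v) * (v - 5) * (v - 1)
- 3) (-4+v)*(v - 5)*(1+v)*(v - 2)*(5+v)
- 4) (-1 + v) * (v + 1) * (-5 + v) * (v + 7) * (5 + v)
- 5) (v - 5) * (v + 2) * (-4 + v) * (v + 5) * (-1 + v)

We need to factor 104*v^2+v*25 - 100 - 4*v^4+v^5 - 26*v^3.
The factored form is (5+v) * (1+v) * (-4+v) * (v - 5) * (v - 1).
2) (5+v) * (1+v) * (-4+v) * (v - 5) * (v - 1)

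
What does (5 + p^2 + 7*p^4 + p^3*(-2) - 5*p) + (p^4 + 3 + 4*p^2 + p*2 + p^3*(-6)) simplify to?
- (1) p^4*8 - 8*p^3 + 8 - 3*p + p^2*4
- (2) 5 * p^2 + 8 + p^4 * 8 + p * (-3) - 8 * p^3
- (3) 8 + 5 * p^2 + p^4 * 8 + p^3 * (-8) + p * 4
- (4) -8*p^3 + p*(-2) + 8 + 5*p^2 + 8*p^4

Adding the polynomials and combining like terms:
(5 + p^2 + 7*p^4 + p^3*(-2) - 5*p) + (p^4 + 3 + 4*p^2 + p*2 + p^3*(-6))
= 5 * p^2 + 8 + p^4 * 8 + p * (-3) - 8 * p^3
2) 5 * p^2 + 8 + p^4 * 8 + p * (-3) - 8 * p^3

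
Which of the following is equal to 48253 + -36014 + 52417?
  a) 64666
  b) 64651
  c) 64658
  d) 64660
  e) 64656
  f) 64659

First: 48253 + -36014 = 12239
Then: 12239 + 52417 = 64656
e) 64656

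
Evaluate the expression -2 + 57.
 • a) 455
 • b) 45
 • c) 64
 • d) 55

-2 + 57 = 55
d) 55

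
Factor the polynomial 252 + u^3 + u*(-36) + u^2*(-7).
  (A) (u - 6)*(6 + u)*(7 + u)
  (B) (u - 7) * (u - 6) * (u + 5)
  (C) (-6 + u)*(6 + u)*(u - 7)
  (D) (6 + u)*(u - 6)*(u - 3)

We need to factor 252 + u^3 + u*(-36) + u^2*(-7).
The factored form is (-6 + u)*(6 + u)*(u - 7).
C) (-6 + u)*(6 + u)*(u - 7)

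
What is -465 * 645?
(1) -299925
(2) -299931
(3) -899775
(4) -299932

-465 * 645 = -299925
1) -299925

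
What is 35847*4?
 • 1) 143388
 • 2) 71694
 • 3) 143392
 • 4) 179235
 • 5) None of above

35847 * 4 = 143388
1) 143388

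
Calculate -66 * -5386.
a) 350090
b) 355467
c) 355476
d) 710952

-66 * -5386 = 355476
c) 355476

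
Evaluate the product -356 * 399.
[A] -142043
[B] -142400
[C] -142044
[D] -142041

-356 * 399 = -142044
C) -142044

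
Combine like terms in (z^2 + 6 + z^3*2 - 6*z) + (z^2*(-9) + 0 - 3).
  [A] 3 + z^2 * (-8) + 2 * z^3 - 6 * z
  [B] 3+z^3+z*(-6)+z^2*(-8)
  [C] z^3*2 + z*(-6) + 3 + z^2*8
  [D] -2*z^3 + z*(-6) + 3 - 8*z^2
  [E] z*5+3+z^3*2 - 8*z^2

Adding the polynomials and combining like terms:
(z^2 + 6 + z^3*2 - 6*z) + (z^2*(-9) + 0 - 3)
= 3 + z^2 * (-8) + 2 * z^3 - 6 * z
A) 3 + z^2 * (-8) + 2 * z^3 - 6 * z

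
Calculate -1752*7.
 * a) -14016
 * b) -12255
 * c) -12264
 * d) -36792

-1752 * 7 = -12264
c) -12264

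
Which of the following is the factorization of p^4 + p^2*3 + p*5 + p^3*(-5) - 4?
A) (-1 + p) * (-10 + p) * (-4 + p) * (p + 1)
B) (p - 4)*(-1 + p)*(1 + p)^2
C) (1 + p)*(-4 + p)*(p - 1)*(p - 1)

We need to factor p^4 + p^2*3 + p*5 + p^3*(-5) - 4.
The factored form is (1 + p)*(-4 + p)*(p - 1)*(p - 1).
C) (1 + p)*(-4 + p)*(p - 1)*(p - 1)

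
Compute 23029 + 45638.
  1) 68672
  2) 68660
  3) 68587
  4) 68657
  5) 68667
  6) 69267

23029 + 45638 = 68667
5) 68667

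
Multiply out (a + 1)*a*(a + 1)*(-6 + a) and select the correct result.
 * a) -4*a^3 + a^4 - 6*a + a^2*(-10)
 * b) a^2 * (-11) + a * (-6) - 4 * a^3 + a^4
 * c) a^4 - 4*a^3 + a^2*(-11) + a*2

Expanding (a + 1)*a*(a + 1)*(-6 + a):
= a^2 * (-11) + a * (-6) - 4 * a^3 + a^4
b) a^2 * (-11) + a * (-6) - 4 * a^3 + a^4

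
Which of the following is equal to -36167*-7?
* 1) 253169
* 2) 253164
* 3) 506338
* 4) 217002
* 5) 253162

-36167 * -7 = 253169
1) 253169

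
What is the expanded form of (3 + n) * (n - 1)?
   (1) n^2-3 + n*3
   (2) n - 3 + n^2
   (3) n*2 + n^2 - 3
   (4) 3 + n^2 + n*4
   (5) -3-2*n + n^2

Expanding (3 + n) * (n - 1):
= n*2 + n^2 - 3
3) n*2 + n^2 - 3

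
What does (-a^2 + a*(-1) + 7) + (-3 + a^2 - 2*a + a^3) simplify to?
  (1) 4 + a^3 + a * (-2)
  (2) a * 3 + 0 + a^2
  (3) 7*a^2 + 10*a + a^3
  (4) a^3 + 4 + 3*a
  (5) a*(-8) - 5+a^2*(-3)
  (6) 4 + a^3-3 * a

Adding the polynomials and combining like terms:
(-a^2 + a*(-1) + 7) + (-3 + a^2 - 2*a + a^3)
= 4 + a^3-3 * a
6) 4 + a^3-3 * a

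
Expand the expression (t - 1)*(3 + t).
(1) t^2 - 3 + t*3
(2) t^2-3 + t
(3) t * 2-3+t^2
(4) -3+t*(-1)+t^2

Expanding (t - 1)*(3 + t):
= t * 2-3+t^2
3) t * 2-3+t^2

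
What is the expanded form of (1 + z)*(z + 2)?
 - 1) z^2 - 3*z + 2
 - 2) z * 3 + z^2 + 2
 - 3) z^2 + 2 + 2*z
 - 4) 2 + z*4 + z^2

Expanding (1 + z)*(z + 2):
= z * 3 + z^2 + 2
2) z * 3 + z^2 + 2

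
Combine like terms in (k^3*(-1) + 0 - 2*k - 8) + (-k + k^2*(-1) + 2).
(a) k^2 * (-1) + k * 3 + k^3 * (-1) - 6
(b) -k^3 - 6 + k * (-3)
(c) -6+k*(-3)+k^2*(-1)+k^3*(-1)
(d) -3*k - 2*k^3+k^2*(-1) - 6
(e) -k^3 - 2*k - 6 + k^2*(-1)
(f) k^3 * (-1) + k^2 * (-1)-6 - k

Adding the polynomials and combining like terms:
(k^3*(-1) + 0 - 2*k - 8) + (-k + k^2*(-1) + 2)
= -6+k*(-3)+k^2*(-1)+k^3*(-1)
c) -6+k*(-3)+k^2*(-1)+k^3*(-1)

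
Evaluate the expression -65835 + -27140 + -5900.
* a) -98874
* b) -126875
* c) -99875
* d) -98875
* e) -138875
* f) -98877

First: -65835 + -27140 = -92975
Then: -92975 + -5900 = -98875
d) -98875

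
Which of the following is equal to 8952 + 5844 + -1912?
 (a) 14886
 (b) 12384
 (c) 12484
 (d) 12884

First: 8952 + 5844 = 14796
Then: 14796 + -1912 = 12884
d) 12884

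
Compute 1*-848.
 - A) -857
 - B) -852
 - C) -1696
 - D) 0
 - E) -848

1 * -848 = -848
E) -848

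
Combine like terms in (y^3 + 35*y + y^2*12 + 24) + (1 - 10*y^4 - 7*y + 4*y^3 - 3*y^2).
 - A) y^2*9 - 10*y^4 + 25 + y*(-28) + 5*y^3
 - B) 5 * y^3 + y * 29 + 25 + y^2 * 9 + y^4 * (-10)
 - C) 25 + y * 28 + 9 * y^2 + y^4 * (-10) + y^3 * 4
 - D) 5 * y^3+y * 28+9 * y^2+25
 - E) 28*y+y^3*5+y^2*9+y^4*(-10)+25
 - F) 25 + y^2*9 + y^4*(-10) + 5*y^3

Adding the polynomials and combining like terms:
(y^3 + 35*y + y^2*12 + 24) + (1 - 10*y^4 - 7*y + 4*y^3 - 3*y^2)
= 28*y+y^3*5+y^2*9+y^4*(-10)+25
E) 28*y+y^3*5+y^2*9+y^4*(-10)+25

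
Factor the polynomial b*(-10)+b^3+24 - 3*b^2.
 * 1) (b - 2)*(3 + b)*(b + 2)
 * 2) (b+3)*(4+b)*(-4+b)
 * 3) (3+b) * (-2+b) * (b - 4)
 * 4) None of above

We need to factor b*(-10)+b^3+24 - 3*b^2.
The factored form is (3+b) * (-2+b) * (b - 4).
3) (3+b) * (-2+b) * (b - 4)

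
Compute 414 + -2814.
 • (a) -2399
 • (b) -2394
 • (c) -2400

414 + -2814 = -2400
c) -2400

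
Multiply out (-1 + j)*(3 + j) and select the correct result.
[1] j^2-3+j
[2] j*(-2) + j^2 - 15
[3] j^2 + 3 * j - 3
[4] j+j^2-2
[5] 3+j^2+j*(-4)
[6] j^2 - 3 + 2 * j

Expanding (-1 + j)*(3 + j):
= j^2 - 3 + 2 * j
6) j^2 - 3 + 2 * j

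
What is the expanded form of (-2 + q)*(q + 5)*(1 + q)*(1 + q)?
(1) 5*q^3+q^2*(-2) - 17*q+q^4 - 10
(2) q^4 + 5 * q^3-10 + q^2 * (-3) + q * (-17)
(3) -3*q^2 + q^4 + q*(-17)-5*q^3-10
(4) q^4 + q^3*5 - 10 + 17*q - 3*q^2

Expanding (-2 + q)*(q + 5)*(1 + q)*(1 + q):
= q^4 + 5 * q^3-10 + q^2 * (-3) + q * (-17)
2) q^4 + 5 * q^3-10 + q^2 * (-3) + q * (-17)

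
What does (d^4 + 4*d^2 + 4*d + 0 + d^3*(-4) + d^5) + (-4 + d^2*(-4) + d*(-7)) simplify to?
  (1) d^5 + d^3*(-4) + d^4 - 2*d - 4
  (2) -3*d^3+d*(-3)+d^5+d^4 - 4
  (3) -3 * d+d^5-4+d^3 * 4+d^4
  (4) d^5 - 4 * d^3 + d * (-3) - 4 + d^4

Adding the polynomials and combining like terms:
(d^4 + 4*d^2 + 4*d + 0 + d^3*(-4) + d^5) + (-4 + d^2*(-4) + d*(-7))
= d^5 - 4 * d^3 + d * (-3) - 4 + d^4
4) d^5 - 4 * d^3 + d * (-3) - 4 + d^4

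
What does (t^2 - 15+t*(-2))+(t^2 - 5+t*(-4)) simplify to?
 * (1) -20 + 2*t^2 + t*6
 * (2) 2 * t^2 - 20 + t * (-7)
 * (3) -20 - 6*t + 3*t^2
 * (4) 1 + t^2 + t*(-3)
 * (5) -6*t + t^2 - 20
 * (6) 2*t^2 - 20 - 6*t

Adding the polynomials and combining like terms:
(t^2 - 15 + t*(-2)) + (t^2 - 5 + t*(-4))
= 2*t^2 - 20 - 6*t
6) 2*t^2 - 20 - 6*t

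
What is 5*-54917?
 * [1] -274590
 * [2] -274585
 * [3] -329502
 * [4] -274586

5 * -54917 = -274585
2) -274585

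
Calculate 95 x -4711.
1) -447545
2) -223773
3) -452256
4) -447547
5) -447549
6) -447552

95 * -4711 = -447545
1) -447545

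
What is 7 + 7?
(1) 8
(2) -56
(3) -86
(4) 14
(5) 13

7 + 7 = 14
4) 14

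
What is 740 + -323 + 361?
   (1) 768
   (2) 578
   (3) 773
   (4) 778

First: 740 + -323 = 417
Then: 417 + 361 = 778
4) 778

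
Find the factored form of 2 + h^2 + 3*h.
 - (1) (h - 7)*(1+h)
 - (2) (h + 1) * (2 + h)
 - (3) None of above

We need to factor 2 + h^2 + 3*h.
The factored form is (h + 1) * (2 + h).
2) (h + 1) * (2 + h)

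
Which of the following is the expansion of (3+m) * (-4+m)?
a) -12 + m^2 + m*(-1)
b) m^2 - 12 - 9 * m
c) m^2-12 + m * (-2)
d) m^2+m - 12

Expanding (3+m) * (-4+m):
= -12 + m^2 + m*(-1)
a) -12 + m^2 + m*(-1)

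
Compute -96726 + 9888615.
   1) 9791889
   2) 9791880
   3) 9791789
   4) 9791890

-96726 + 9888615 = 9791889
1) 9791889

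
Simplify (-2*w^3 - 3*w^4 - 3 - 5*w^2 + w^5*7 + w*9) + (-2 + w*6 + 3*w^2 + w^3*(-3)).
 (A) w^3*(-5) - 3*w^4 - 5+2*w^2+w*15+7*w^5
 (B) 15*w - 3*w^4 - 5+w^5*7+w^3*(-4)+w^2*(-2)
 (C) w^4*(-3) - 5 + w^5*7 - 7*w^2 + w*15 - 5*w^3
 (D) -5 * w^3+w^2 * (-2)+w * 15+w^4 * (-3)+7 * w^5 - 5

Adding the polynomials and combining like terms:
(-2*w^3 - 3*w^4 - 3 - 5*w^2 + w^5*7 + w*9) + (-2 + w*6 + 3*w^2 + w^3*(-3))
= -5 * w^3+w^2 * (-2)+w * 15+w^4 * (-3)+7 * w^5 - 5
D) -5 * w^3+w^2 * (-2)+w * 15+w^4 * (-3)+7 * w^5 - 5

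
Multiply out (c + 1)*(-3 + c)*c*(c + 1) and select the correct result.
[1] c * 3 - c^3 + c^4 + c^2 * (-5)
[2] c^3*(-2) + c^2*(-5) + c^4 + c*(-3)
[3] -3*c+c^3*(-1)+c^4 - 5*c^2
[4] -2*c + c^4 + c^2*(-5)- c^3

Expanding (c + 1)*(-3 + c)*c*(c + 1):
= -3*c+c^3*(-1)+c^4 - 5*c^2
3) -3*c+c^3*(-1)+c^4 - 5*c^2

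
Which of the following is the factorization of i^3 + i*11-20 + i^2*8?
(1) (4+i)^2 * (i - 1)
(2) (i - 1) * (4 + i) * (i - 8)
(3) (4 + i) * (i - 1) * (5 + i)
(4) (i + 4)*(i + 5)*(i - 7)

We need to factor i^3 + i*11-20 + i^2*8.
The factored form is (4 + i) * (i - 1) * (5 + i).
3) (4 + i) * (i - 1) * (5 + i)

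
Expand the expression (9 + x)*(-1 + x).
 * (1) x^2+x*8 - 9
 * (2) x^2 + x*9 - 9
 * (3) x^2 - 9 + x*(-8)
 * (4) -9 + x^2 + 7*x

Expanding (9 + x)*(-1 + x):
= x^2+x*8 - 9
1) x^2+x*8 - 9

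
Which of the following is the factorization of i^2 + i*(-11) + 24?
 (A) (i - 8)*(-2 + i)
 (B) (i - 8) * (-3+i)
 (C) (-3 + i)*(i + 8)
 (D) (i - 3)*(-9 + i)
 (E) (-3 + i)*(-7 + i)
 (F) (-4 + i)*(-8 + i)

We need to factor i^2 + i*(-11) + 24.
The factored form is (i - 8) * (-3+i).
B) (i - 8) * (-3+i)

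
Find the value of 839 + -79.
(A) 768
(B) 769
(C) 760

839 + -79 = 760
C) 760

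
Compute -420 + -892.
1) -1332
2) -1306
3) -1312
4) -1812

-420 + -892 = -1312
3) -1312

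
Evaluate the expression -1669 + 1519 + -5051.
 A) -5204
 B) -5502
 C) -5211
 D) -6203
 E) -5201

First: -1669 + 1519 = -150
Then: -150 + -5051 = -5201
E) -5201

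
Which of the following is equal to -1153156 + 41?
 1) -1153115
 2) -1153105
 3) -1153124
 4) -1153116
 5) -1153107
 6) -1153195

-1153156 + 41 = -1153115
1) -1153115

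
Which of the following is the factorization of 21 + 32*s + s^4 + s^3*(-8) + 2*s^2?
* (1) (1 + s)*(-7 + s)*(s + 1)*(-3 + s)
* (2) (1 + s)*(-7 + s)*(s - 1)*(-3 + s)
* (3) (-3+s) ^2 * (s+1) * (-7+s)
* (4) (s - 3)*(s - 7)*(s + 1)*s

We need to factor 21 + 32*s + s^4 + s^3*(-8) + 2*s^2.
The factored form is (1 + s)*(-7 + s)*(s + 1)*(-3 + s).
1) (1 + s)*(-7 + s)*(s + 1)*(-3 + s)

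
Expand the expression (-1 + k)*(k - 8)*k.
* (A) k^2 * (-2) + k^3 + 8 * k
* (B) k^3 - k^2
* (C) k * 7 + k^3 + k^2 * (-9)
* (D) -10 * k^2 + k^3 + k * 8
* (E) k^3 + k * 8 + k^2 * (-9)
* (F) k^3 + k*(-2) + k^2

Expanding (-1 + k)*(k - 8)*k:
= k^3 + k * 8 + k^2 * (-9)
E) k^3 + k * 8 + k^2 * (-9)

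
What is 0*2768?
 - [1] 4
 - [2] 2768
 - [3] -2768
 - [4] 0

0 * 2768 = 0
4) 0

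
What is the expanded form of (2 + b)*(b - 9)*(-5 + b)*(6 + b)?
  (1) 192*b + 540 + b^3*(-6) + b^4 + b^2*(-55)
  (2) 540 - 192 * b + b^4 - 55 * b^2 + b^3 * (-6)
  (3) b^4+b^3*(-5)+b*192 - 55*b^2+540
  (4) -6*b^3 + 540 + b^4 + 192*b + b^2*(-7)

Expanding (2 + b)*(b - 9)*(-5 + b)*(6 + b):
= 192*b + 540 + b^3*(-6) + b^4 + b^2*(-55)
1) 192*b + 540 + b^3*(-6) + b^4 + b^2*(-55)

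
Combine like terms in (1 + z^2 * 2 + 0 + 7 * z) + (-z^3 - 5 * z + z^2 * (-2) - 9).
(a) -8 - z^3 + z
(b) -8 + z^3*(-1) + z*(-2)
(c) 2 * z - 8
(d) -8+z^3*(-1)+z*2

Adding the polynomials and combining like terms:
(1 + z^2*2 + 0 + 7*z) + (-z^3 - 5*z + z^2*(-2) - 9)
= -8+z^3*(-1)+z*2
d) -8+z^3*(-1)+z*2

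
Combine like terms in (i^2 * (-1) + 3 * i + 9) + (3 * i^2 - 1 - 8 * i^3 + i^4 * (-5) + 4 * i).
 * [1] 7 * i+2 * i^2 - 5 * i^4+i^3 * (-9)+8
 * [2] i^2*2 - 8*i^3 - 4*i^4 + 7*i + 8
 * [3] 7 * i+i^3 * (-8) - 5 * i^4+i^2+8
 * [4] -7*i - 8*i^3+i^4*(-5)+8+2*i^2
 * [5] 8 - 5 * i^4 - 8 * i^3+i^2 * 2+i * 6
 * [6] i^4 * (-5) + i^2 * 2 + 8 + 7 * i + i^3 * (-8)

Adding the polynomials and combining like terms:
(i^2*(-1) + 3*i + 9) + (3*i^2 - 1 - 8*i^3 + i^4*(-5) + 4*i)
= i^4 * (-5) + i^2 * 2 + 8 + 7 * i + i^3 * (-8)
6) i^4 * (-5) + i^2 * 2 + 8 + 7 * i + i^3 * (-8)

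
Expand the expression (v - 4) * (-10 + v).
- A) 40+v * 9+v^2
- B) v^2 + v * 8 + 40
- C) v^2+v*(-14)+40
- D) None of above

Expanding (v - 4) * (-10 + v):
= v^2+v*(-14)+40
C) v^2+v*(-14)+40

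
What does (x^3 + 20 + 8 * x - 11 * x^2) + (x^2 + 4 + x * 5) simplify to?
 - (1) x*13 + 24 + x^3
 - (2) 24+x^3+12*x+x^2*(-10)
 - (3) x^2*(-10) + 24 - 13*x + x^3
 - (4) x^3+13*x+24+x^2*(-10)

Adding the polynomials and combining like terms:
(x^3 + 20 + 8*x - 11*x^2) + (x^2 + 4 + x*5)
= x^3+13*x+24+x^2*(-10)
4) x^3+13*x+24+x^2*(-10)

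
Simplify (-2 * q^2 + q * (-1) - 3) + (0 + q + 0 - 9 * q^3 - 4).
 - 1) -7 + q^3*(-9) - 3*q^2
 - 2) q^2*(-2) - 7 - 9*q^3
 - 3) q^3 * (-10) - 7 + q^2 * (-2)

Adding the polynomials and combining like terms:
(-2*q^2 + q*(-1) - 3) + (0 + q + 0 - 9*q^3 - 4)
= q^2*(-2) - 7 - 9*q^3
2) q^2*(-2) - 7 - 9*q^3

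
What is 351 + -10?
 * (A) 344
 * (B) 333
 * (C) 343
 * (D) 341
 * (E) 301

351 + -10 = 341
D) 341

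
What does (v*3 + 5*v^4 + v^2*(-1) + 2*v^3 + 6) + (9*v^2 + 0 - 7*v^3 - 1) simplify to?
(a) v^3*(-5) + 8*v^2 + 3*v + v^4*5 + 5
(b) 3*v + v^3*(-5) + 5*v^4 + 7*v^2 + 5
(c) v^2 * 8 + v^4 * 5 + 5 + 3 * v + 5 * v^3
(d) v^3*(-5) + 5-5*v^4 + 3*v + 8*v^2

Adding the polynomials and combining like terms:
(v*3 + 5*v^4 + v^2*(-1) + 2*v^3 + 6) + (9*v^2 + 0 - 7*v^3 - 1)
= v^3*(-5) + 8*v^2 + 3*v + v^4*5 + 5
a) v^3*(-5) + 8*v^2 + 3*v + v^4*5 + 5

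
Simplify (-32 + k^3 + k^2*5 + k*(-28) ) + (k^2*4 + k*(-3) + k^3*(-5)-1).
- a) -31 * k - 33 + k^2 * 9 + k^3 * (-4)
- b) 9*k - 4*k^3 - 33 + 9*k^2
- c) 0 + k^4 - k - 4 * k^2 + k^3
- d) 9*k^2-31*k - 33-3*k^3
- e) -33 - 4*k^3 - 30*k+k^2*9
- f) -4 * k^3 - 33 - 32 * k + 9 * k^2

Adding the polynomials and combining like terms:
(-32 + k^3 + k^2*5 + k*(-28)) + (k^2*4 + k*(-3) + k^3*(-5) - 1)
= -31 * k - 33 + k^2 * 9 + k^3 * (-4)
a) -31 * k - 33 + k^2 * 9 + k^3 * (-4)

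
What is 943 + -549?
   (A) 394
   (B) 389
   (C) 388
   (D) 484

943 + -549 = 394
A) 394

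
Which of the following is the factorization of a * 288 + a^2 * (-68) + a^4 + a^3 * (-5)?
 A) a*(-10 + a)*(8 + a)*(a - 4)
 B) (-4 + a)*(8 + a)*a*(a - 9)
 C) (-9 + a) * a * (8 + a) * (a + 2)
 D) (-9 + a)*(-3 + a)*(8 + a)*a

We need to factor a * 288 + a^2 * (-68) + a^4 + a^3 * (-5).
The factored form is (-4 + a)*(8 + a)*a*(a - 9).
B) (-4 + a)*(8 + a)*a*(a - 9)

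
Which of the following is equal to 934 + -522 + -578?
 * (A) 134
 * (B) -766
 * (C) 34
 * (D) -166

First: 934 + -522 = 412
Then: 412 + -578 = -166
D) -166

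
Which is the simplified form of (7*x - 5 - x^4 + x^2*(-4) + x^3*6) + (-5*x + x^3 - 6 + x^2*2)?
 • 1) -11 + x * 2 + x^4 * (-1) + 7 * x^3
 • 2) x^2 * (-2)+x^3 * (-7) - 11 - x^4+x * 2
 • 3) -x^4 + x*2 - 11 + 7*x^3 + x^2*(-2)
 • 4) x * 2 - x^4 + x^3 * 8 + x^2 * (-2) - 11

Adding the polynomials and combining like terms:
(7*x - 5 - x^4 + x^2*(-4) + x^3*6) + (-5*x + x^3 - 6 + x^2*2)
= -x^4 + x*2 - 11 + 7*x^3 + x^2*(-2)
3) -x^4 + x*2 - 11 + 7*x^3 + x^2*(-2)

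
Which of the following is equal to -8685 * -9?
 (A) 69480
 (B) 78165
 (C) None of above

-8685 * -9 = 78165
B) 78165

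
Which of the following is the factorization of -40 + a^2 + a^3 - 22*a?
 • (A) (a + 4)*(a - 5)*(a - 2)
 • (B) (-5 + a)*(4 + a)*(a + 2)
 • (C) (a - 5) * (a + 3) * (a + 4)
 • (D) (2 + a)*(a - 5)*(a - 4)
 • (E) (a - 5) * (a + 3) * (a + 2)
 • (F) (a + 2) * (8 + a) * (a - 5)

We need to factor -40 + a^2 + a^3 - 22*a.
The factored form is (-5 + a)*(4 + a)*(a + 2).
B) (-5 + a)*(4 + a)*(a + 2)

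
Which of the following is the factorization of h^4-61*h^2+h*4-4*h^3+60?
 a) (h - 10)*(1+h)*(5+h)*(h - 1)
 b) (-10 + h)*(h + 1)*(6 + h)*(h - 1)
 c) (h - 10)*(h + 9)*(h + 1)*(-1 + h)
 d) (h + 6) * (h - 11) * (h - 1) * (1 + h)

We need to factor h^4-61*h^2+h*4-4*h^3+60.
The factored form is (-10 + h)*(h + 1)*(6 + h)*(h - 1).
b) (-10 + h)*(h + 1)*(6 + h)*(h - 1)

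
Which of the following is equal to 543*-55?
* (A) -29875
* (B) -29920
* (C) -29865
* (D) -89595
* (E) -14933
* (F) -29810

543 * -55 = -29865
C) -29865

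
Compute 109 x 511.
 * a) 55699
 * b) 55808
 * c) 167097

109 * 511 = 55699
a) 55699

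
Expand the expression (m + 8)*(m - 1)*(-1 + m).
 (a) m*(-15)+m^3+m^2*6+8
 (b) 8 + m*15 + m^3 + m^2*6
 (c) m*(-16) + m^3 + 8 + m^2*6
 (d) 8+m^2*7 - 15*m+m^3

Expanding (m + 8)*(m - 1)*(-1 + m):
= m*(-15)+m^3+m^2*6+8
a) m*(-15)+m^3+m^2*6+8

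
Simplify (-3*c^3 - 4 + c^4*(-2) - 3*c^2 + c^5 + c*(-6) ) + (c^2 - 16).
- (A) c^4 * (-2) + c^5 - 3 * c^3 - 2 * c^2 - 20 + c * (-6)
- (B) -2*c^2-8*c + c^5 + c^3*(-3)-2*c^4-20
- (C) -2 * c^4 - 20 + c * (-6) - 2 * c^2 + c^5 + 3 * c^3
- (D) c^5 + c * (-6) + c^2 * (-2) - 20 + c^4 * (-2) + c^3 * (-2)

Adding the polynomials and combining like terms:
(-3*c^3 - 4 + c^4*(-2) - 3*c^2 + c^5 + c*(-6)) + (c^2 - 16)
= c^4 * (-2) + c^5 - 3 * c^3 - 2 * c^2 - 20 + c * (-6)
A) c^4 * (-2) + c^5 - 3 * c^3 - 2 * c^2 - 20 + c * (-6)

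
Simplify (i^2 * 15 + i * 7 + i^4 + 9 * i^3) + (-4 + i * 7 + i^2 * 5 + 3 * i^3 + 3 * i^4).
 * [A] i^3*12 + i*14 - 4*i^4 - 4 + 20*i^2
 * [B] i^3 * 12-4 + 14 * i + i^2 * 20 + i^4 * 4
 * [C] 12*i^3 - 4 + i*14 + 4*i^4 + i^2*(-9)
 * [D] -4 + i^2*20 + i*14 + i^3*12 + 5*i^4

Adding the polynomials and combining like terms:
(i^2*15 + i*7 + i^4 + 9*i^3) + (-4 + i*7 + i^2*5 + 3*i^3 + 3*i^4)
= i^3 * 12-4 + 14 * i + i^2 * 20 + i^4 * 4
B) i^3 * 12-4 + 14 * i + i^2 * 20 + i^4 * 4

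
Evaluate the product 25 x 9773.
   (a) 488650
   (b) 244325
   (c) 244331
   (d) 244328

25 * 9773 = 244325
b) 244325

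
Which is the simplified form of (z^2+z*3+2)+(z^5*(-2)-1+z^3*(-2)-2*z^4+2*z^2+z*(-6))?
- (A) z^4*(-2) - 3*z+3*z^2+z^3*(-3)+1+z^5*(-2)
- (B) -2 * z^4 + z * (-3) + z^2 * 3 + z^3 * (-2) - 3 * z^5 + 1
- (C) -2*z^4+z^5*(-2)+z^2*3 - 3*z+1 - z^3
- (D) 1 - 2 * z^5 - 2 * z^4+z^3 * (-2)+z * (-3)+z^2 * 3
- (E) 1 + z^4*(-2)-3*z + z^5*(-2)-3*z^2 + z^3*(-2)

Adding the polynomials and combining like terms:
(z^2 + z*3 + 2) + (z^5*(-2) - 1 + z^3*(-2) - 2*z^4 + 2*z^2 + z*(-6))
= 1 - 2 * z^5 - 2 * z^4+z^3 * (-2)+z * (-3)+z^2 * 3
D) 1 - 2 * z^5 - 2 * z^4+z^3 * (-2)+z * (-3)+z^2 * 3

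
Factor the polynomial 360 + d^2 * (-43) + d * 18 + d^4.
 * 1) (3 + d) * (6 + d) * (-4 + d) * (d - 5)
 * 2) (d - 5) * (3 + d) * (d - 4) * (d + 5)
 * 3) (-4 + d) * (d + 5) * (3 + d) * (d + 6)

We need to factor 360 + d^2 * (-43) + d * 18 + d^4.
The factored form is (3 + d) * (6 + d) * (-4 + d) * (d - 5).
1) (3 + d) * (6 + d) * (-4 + d) * (d - 5)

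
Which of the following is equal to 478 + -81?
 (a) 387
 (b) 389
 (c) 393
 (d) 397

478 + -81 = 397
d) 397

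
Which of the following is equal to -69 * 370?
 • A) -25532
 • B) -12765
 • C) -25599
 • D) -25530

-69 * 370 = -25530
D) -25530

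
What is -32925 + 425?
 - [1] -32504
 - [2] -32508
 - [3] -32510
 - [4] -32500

-32925 + 425 = -32500
4) -32500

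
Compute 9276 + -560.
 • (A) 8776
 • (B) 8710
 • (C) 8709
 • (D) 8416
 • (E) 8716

9276 + -560 = 8716
E) 8716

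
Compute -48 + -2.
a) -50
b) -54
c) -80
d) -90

-48 + -2 = -50
a) -50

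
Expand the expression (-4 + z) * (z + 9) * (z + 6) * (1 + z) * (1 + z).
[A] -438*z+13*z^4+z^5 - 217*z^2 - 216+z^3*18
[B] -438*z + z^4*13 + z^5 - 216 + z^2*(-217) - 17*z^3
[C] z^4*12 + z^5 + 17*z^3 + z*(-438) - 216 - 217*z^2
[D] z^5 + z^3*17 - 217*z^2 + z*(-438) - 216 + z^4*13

Expanding (-4 + z) * (z + 9) * (z + 6) * (1 + z) * (1 + z):
= z^5 + z^3*17 - 217*z^2 + z*(-438) - 216 + z^4*13
D) z^5 + z^3*17 - 217*z^2 + z*(-438) - 216 + z^4*13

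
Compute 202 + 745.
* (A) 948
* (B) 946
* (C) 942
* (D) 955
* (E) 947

202 + 745 = 947
E) 947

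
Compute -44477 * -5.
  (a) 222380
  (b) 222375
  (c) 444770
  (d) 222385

-44477 * -5 = 222385
d) 222385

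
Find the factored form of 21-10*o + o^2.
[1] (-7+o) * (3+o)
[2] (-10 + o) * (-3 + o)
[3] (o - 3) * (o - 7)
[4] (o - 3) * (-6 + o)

We need to factor 21-10*o + o^2.
The factored form is (o - 3) * (o - 7).
3) (o - 3) * (o - 7)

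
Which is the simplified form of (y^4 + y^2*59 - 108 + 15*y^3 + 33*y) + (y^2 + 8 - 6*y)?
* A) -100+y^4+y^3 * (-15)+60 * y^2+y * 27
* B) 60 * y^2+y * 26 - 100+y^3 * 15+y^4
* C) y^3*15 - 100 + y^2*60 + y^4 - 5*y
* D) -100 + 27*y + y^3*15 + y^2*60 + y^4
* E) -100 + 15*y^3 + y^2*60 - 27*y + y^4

Adding the polynomials and combining like terms:
(y^4 + y^2*59 - 108 + 15*y^3 + 33*y) + (y^2 + 8 - 6*y)
= -100 + 27*y + y^3*15 + y^2*60 + y^4
D) -100 + 27*y + y^3*15 + y^2*60 + y^4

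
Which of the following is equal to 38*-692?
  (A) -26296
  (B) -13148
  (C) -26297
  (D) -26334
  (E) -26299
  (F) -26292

38 * -692 = -26296
A) -26296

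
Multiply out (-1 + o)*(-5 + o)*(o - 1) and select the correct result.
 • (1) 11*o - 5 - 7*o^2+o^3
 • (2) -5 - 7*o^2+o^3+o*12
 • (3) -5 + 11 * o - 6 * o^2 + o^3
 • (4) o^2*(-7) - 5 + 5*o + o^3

Expanding (-1 + o)*(-5 + o)*(o - 1):
= 11*o - 5 - 7*o^2+o^3
1) 11*o - 5 - 7*o^2+o^3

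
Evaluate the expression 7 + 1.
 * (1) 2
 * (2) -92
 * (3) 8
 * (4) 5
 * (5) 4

7 + 1 = 8
3) 8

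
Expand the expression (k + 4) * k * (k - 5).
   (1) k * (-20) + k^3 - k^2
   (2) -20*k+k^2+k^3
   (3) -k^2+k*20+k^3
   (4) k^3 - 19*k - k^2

Expanding (k + 4) * k * (k - 5):
= k * (-20) + k^3 - k^2
1) k * (-20) + k^3 - k^2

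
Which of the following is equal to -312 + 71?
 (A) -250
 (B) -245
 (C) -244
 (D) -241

-312 + 71 = -241
D) -241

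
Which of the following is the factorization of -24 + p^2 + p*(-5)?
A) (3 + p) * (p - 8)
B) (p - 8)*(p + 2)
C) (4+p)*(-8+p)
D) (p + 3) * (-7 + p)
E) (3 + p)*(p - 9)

We need to factor -24 + p^2 + p*(-5).
The factored form is (3 + p) * (p - 8).
A) (3 + p) * (p - 8)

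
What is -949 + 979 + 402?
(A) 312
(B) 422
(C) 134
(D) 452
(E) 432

First: -949 + 979 = 30
Then: 30 + 402 = 432
E) 432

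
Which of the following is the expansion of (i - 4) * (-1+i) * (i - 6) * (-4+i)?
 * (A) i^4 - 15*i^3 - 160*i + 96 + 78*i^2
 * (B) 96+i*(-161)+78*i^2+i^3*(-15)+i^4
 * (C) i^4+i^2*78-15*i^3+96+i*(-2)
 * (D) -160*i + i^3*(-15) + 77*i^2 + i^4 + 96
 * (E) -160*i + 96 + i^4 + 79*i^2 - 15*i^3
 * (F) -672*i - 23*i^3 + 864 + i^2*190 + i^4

Expanding (i - 4) * (-1+i) * (i - 6) * (-4+i):
= i^4 - 15*i^3 - 160*i + 96 + 78*i^2
A) i^4 - 15*i^3 - 160*i + 96 + 78*i^2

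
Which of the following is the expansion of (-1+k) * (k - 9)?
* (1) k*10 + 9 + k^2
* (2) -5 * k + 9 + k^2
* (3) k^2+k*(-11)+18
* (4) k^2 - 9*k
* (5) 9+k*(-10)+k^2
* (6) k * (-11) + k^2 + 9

Expanding (-1+k) * (k - 9):
= 9+k*(-10)+k^2
5) 9+k*(-10)+k^2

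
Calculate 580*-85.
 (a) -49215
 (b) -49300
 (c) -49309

580 * -85 = -49300
b) -49300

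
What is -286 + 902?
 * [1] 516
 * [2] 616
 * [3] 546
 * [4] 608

-286 + 902 = 616
2) 616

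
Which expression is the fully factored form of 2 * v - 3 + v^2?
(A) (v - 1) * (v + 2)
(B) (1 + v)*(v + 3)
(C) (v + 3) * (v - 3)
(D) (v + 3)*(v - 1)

We need to factor 2 * v - 3 + v^2.
The factored form is (v + 3)*(v - 1).
D) (v + 3)*(v - 1)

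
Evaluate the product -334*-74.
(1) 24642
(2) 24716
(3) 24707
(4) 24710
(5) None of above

-334 * -74 = 24716
2) 24716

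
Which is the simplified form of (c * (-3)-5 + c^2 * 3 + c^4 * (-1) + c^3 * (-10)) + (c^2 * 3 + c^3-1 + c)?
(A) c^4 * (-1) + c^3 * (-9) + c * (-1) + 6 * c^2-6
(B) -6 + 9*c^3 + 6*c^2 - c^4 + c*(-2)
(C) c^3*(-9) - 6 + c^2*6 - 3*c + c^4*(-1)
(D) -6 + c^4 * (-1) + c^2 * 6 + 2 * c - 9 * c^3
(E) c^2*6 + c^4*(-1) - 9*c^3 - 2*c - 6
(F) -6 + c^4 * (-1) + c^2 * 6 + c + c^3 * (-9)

Adding the polynomials and combining like terms:
(c*(-3) - 5 + c^2*3 + c^4*(-1) + c^3*(-10)) + (c^2*3 + c^3 - 1 + c)
= c^2*6 + c^4*(-1) - 9*c^3 - 2*c - 6
E) c^2*6 + c^4*(-1) - 9*c^3 - 2*c - 6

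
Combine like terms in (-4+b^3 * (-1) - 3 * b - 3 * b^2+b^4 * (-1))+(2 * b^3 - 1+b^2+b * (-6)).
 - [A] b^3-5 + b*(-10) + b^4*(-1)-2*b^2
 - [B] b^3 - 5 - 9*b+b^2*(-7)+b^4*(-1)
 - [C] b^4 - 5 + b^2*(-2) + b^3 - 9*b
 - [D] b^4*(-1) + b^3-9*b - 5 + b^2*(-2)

Adding the polynomials and combining like terms:
(-4 + b^3*(-1) - 3*b - 3*b^2 + b^4*(-1)) + (2*b^3 - 1 + b^2 + b*(-6))
= b^4*(-1) + b^3-9*b - 5 + b^2*(-2)
D) b^4*(-1) + b^3-9*b - 5 + b^2*(-2)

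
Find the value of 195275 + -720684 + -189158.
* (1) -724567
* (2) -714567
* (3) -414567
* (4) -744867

First: 195275 + -720684 = -525409
Then: -525409 + -189158 = -714567
2) -714567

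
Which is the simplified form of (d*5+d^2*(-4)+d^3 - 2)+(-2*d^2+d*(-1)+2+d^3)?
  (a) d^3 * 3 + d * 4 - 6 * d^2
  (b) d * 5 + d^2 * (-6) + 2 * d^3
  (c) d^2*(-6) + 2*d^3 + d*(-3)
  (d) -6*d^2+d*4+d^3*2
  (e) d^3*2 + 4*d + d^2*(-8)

Adding the polynomials and combining like terms:
(d*5 + d^2*(-4) + d^3 - 2) + (-2*d^2 + d*(-1) + 2 + d^3)
= -6*d^2+d*4+d^3*2
d) -6*d^2+d*4+d^3*2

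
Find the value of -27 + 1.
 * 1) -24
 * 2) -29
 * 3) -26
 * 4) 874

-27 + 1 = -26
3) -26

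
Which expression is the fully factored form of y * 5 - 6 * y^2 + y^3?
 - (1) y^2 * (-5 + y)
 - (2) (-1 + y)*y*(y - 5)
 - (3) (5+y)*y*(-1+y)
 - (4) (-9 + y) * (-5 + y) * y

We need to factor y * 5 - 6 * y^2 + y^3.
The factored form is (-1 + y)*y*(y - 5).
2) (-1 + y)*y*(y - 5)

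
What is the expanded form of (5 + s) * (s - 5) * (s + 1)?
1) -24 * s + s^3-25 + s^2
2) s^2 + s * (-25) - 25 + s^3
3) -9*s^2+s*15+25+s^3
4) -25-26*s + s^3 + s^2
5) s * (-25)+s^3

Expanding (5 + s) * (s - 5) * (s + 1):
= s^2 + s * (-25) - 25 + s^3
2) s^2 + s * (-25) - 25 + s^3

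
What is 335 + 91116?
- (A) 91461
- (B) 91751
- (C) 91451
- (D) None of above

335 + 91116 = 91451
C) 91451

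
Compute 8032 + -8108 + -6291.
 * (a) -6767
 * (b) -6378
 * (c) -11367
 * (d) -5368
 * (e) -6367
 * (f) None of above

First: 8032 + -8108 = -76
Then: -76 + -6291 = -6367
e) -6367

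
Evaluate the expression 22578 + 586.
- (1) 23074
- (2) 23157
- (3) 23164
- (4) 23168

22578 + 586 = 23164
3) 23164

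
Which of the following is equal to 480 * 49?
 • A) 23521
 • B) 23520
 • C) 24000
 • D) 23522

480 * 49 = 23520
B) 23520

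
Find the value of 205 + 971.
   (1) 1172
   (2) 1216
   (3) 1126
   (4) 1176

205 + 971 = 1176
4) 1176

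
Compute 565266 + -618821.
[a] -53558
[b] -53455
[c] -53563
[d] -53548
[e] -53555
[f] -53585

565266 + -618821 = -53555
e) -53555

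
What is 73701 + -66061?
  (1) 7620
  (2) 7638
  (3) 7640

73701 + -66061 = 7640
3) 7640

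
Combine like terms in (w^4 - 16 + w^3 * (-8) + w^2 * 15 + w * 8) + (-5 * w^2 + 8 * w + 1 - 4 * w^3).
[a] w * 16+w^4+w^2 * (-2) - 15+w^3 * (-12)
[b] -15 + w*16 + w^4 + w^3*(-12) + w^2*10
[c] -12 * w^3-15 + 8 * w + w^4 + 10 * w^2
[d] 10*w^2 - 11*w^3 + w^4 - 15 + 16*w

Adding the polynomials and combining like terms:
(w^4 - 16 + w^3*(-8) + w^2*15 + w*8) + (-5*w^2 + 8*w + 1 - 4*w^3)
= -15 + w*16 + w^4 + w^3*(-12) + w^2*10
b) -15 + w*16 + w^4 + w^3*(-12) + w^2*10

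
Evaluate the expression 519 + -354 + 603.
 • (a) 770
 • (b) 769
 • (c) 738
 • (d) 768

First: 519 + -354 = 165
Then: 165 + 603 = 768
d) 768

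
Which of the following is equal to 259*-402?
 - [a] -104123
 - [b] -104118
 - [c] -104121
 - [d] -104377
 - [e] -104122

259 * -402 = -104118
b) -104118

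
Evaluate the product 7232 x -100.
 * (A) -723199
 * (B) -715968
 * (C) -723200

7232 * -100 = -723200
C) -723200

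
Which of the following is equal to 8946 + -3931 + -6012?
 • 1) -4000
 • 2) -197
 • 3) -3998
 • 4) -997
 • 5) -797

First: 8946 + -3931 = 5015
Then: 5015 + -6012 = -997
4) -997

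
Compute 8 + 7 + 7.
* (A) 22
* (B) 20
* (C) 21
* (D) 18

First: 8 + 7 = 15
Then: 15 + 7 = 22
A) 22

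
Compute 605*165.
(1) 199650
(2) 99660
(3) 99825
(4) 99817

605 * 165 = 99825
3) 99825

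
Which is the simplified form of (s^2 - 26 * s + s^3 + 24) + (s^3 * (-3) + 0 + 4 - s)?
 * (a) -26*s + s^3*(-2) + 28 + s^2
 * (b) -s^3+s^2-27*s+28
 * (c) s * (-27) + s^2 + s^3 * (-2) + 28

Adding the polynomials and combining like terms:
(s^2 - 26*s + s^3 + 24) + (s^3*(-3) + 0 + 4 - s)
= s * (-27) + s^2 + s^3 * (-2) + 28
c) s * (-27) + s^2 + s^3 * (-2) + 28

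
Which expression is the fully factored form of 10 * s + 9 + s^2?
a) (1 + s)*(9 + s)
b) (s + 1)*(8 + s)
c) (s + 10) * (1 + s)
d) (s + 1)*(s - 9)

We need to factor 10 * s + 9 + s^2.
The factored form is (1 + s)*(9 + s).
a) (1 + s)*(9 + s)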